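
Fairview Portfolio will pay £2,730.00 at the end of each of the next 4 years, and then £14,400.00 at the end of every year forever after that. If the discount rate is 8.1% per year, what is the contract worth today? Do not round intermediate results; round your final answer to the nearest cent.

£139211.14

PV of 4-year annuity: £2,730.00 × [1 − (1+0.081)^−4] / 0.081 = 9022.01603
Perpetuity value at year 4: £14,400.00 / 0.081 = 177777.77778
PV of perpetuity: 177777.77778 / (1+0.081)^4 = 130189.12179
Total PV = 9022.01603 + 130189.12179 = 139211.13782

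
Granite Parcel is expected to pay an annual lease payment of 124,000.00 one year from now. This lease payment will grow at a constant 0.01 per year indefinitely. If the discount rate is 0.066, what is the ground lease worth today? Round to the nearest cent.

Growing perpetuity: P = D₁ / (r − g) = 124,000.0000 / (0.066 − 0.01) = 2,214,285.71

2214285.71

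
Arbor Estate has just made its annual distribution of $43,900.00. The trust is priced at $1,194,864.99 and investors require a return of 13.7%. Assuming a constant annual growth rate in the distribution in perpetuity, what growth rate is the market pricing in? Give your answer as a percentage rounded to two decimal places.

9.67%

P = D₀(1+g)/(r−g) ⇒ P(r−g) = D₀(1+g) ⇒ g(P+D₀) = P·r − D₀
g = (P·r − D₀)/(P + D₀) = ($1,194,864.99×0.137 − $43,900.00) / ($1,194,864.99 + $43,900.00) = 0.096706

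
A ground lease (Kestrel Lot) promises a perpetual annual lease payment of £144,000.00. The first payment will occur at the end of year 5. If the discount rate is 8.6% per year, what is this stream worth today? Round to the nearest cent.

Value at end of year 4: C / r = £144,000.00 / 0.086 = £1,674,418.6047
Discount to today: PV = £1,674,418.6047 / (1 + 0.086)^4 = £1,674,418.6047 / 1.390975 = £1,203,773.39

£1203773.39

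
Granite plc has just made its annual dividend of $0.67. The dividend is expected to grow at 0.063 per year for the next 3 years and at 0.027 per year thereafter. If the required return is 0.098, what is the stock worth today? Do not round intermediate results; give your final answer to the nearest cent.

$10.68

D_1 = 0.71221
D_2 = 0.75708
D_3 = 0.80478
Terminal value at year 3: TV = D_3×(1+g_2)/(r−g_2) = 0.82650/0.071 = 11.64090
P_0 = D_1/(1+r)^1 + D_2/(1+r)^2 + D_3/(1+r)^3 + TV/(1+r)^3
    = 0.64864 + 0.62797 + 0.60795 + 8.79386 = 10.67842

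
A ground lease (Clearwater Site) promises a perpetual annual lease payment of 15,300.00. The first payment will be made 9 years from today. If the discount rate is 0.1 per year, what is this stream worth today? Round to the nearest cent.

Value at end of year 8: C / r = 15,300.00 / 0.1 = 153,000.0000
Discount to today: PV = 153,000.0000 / (1 + 0.1)^8 = 153,000.0000 / 2.143589 = 71,375.63

71375.63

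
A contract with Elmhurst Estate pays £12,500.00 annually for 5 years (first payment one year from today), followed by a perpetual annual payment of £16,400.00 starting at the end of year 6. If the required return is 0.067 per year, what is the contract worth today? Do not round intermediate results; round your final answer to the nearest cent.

PV of 5-year annuity: £12,500.00 × [1 − (1+0.067)^−5] / 0.067 = 51666.80277
Perpetuity value at year 5: £16,400.00 / 0.067 = 244776.11940
PV of perpetuity: 244776.11940 / (1+0.067)^5 = 176989.27417
Total PV = 51666.80277 + 176989.27417 = 228656.07694

£228656.08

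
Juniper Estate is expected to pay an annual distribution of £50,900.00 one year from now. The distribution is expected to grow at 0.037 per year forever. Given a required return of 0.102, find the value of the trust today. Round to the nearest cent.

Growing perpetuity: P = D₁ / (r − g) = £50,900.0000 / (0.102 − 0.037) = £783,076.92

£783076.92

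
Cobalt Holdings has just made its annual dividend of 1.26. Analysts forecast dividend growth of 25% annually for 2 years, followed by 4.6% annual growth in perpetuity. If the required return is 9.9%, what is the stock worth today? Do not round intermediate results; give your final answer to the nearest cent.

35.23

D_1 = 1.57500
D_2 = 1.96875
Terminal value at year 2: TV = D_2×(1+g_2)/(r−g_2) = 2.05931/0.053 = 38.85495
P_0 = D_1/(1+r)^1 + D_2/(1+r)^2 + TV/(1+r)^2
    = 1.43312 + 1.63003 + 32.17000 = 35.23315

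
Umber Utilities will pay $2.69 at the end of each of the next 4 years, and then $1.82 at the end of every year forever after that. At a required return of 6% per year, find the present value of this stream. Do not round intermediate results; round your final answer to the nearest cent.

$33.35

PV of 4-year annuity: $2.69 × [1 − (1+0.06)^−4] / 0.06 = 9.32113
Perpetuity value at year 4: $1.82 / 0.06 = 30.33333
PV of perpetuity: 30.33333 / (1+0.06)^4 = 24.02684
Total PV = 9.32113 + 24.02684 = 33.34798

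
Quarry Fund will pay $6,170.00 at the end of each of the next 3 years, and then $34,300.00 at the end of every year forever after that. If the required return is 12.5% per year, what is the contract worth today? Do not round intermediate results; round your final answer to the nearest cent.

$207412.78

PV of 3-year annuity: $6,170.00 × [1 − (1+0.125)^−3] / 0.125 = 14692.89438
Perpetuity value at year 3: $34,300.00 / 0.125 = 274400.00000
PV of perpetuity: 274400.00000 / (1+0.125)^3 = 192719.89026
Total PV = 14692.89438 + 192719.89026 = 207412.78464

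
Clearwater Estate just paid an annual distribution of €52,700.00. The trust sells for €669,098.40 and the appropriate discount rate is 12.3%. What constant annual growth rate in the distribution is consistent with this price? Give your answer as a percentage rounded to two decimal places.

P = D₀(1+g)/(r−g) ⇒ P(r−g) = D₀(1+g) ⇒ g(P+D₀) = P·r − D₀
g = (P·r − D₀)/(P + D₀) = (€669,098.40×0.123 − €52,700.00) / (€669,098.40 + €52,700.00) = 0.041007

4.10%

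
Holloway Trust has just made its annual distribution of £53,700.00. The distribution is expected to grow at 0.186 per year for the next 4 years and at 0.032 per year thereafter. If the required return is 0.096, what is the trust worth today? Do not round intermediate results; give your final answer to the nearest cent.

D_1 = 63688.20000
D_2 = 75534.20520
D_3 = 89583.56737
D_4 = 106246.11090
Terminal value at year 4: TV = D_4×(1+g_2)/(r−g_2) = 109645.98645/0.064 = 1713218.53822
P_0 = D_1/(1+r)^1 + D_2/(1+r)^2 + D_3/(1+r)^3 + D_4/(1+r)^4 + TV/(1+r)^4
    = 58109.67153 + 62881.45113 + 68045.07394 + 73632.71687 + 1187327.55960 = 1449996.47308

£1449996.47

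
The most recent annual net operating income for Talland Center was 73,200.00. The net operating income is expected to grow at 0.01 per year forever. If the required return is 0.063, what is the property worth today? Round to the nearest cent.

1394943.40

D₁ = D₀ × (1 + g) = 73,200.00 × 1.01 = 73,932.0000
Growing perpetuity: P = D₁ / (r − g) = 73,932.0000 / (0.063 − 0.01) = 1,394,943.40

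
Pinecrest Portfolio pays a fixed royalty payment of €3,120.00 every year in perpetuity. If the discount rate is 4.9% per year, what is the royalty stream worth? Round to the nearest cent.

Level perpetuity: PV = C / r = €3,120.00 / 0.049 = €63,673.47

€63673.47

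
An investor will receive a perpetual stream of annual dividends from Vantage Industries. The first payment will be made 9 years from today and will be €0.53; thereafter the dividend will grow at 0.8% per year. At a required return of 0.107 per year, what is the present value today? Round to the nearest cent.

Value at end of year 8: C₁ / (r − g) = €0.53 / (0.107 − 0.008) = €5.3535
Discount to today: PV = €5.3535 / (1 + 0.107)^8 = €5.3535 / 2.255179 = €2.37

€2.37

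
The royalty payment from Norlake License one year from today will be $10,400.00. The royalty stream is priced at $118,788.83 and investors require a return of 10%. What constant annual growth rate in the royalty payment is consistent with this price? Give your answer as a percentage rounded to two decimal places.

P = D₁/(r−g) ⇒ g = r − D₁/P = 0.1 − $10,400.00/$118,788.83 = 0.012450

1.24%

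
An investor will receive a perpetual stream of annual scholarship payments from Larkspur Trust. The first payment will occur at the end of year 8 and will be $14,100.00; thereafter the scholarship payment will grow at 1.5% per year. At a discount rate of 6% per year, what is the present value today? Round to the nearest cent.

Value at end of year 7: C₁ / (r − g) = $14,100.00 / (0.06 − 0.015) = $313,333.3333
Discount to today: PV = $313,333.3333 / (1 + 0.06)^7 = $313,333.3333 / 1.503630 = $208,384.56

$208384.56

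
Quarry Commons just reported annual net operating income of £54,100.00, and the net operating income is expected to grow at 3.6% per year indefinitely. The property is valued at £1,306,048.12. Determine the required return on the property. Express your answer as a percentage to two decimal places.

D₁ = £54,100.00 × 1.036 = £56,047.6000
P = D₁/(r − g) ⇒ r = D₁/P + g = £56,047.6000/£1,306,048.12 + 0.036 = 0.042914 + 0.036 = 0.078914

7.89%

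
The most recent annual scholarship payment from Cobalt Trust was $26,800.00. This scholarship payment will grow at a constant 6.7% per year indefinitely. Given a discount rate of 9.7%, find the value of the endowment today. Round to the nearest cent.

D₁ = D₀ × (1 + g) = $26,800.00 × 1.067 = $28,595.6000
Growing perpetuity: P = D₁ / (r − g) = $28,595.6000 / (0.097 − 0.067) = $953,186.67

$953186.67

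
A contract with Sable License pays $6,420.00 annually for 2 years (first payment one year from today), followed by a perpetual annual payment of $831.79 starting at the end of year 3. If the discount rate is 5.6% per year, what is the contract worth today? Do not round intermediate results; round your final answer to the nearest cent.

$25156.49

PV of 2-year annuity: $6,420.00 × [1 − (1+0.056)^−2] / 0.056 = 11836.69077
Perpetuity value at year 2: $831.79 / 0.056 = 14853.39286
PV of perpetuity: 14853.39286 / (1+0.056)^2 = 13319.80391
Total PV = 11836.69077 + 13319.80391 = 25156.49469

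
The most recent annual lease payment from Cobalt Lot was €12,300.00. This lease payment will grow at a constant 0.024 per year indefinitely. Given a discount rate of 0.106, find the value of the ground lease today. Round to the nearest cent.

€153600.00

D₁ = D₀ × (1 + g) = €12,300.00 × 1.024 = €12,595.2000
Growing perpetuity: P = D₁ / (r − g) = €12,595.2000 / (0.106 − 0.024) = €153,600.00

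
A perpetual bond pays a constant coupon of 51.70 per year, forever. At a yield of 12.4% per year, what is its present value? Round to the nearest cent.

416.94

Level perpetuity: PV = C / r = 51.70 / 0.124 = 416.94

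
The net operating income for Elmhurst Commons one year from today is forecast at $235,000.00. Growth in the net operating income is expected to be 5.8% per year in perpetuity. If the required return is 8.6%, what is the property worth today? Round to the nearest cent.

$8392857.14

Growing perpetuity: P = D₁ / (r − g) = $235,000.0000 / (0.086 − 0.058) = $8,392,857.14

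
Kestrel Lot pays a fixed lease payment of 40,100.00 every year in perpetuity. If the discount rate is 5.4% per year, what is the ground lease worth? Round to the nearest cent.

Level perpetuity: PV = C / r = 40,100.00 / 0.054 = 742,592.59

742592.59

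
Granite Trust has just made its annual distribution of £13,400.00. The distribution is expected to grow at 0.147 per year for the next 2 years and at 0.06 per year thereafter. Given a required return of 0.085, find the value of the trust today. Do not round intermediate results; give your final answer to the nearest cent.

£664088.69

D_1 = 15369.80000
D_2 = 17629.16060
Terminal value at year 2: TV = D_2×(1+g_2)/(r−g_2) = 18686.91024/0.025 = 747476.40944
P_0 = D_1/(1+r)^1 + D_2/(1+r)^2 + TV/(1+r)^2
    = 14165.71429 + 14975.18367 + 634947.78776 = 664088.68571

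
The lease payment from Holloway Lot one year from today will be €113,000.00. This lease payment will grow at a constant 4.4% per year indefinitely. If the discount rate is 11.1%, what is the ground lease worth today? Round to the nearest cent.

Growing perpetuity: P = D₁ / (r − g) = €113,000.0000 / (0.111 − 0.044) = €1,686,567.16

€1686567.16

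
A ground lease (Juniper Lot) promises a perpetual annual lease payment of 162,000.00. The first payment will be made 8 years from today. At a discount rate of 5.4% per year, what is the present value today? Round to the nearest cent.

2076046.03

Value at end of year 7: C / r = 162,000.00 / 0.054 = 3,000,000.0000
Discount to today: PV = 3,000,000.0000 / (1 + 0.054)^7 = 3,000,000.0000 / 1.445055 = 2,076,046.03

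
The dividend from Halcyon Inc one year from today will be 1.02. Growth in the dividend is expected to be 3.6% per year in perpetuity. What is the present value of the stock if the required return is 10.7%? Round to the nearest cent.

14.37

Growing perpetuity: P = D₁ / (r − g) = 1.0200 / (0.107 − 0.036) = 14.37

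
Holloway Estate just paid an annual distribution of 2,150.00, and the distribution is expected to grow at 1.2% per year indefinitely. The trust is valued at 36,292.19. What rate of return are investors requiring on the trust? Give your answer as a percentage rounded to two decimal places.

7.20%

D₁ = 2,150.00 × 1.012 = 2,175.8000
P = D₁/(r − g) ⇒ r = D₁/P + g = 2,175.8000/36,292.19 + 0.012 = 0.059952 + 0.012 = 0.071952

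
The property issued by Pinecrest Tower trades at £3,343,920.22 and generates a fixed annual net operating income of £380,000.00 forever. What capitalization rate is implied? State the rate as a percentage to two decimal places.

11.36%

P = C/r ⇒ r = C/P = £380,000.00/£3,343,920.22 = 0.113639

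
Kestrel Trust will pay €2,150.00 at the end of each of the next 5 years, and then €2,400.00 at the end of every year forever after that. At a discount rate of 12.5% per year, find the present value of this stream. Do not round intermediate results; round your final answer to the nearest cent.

€18309.86

PV of 5-year annuity: €2,150.00 × [1 − (1+0.125)^−5] / 0.125 = 7655.22193
Perpetuity value at year 5: €2,400.00 / 0.125 = 19200.00000
PV of perpetuity: 19200.00000 / (1+0.125)^5 = 10654.63598
Total PV = 7655.22193 + 10654.63598 = 18309.85791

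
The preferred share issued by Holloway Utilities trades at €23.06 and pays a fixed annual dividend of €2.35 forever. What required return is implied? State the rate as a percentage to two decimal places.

P = C/r ⇒ r = C/P = €2.35/€23.06 = 0.101908

10.19%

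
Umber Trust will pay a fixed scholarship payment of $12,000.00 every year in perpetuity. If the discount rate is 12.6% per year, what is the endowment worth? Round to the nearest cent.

$95238.10

Level perpetuity: PV = C / r = $12,000.00 / 0.126 = $95,238.10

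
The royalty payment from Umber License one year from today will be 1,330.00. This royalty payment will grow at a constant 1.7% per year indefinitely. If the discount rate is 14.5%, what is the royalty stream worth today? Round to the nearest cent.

10390.63

Growing perpetuity: P = D₁ / (r − g) = 1,330.0000 / (0.145 − 0.017) = 10,390.63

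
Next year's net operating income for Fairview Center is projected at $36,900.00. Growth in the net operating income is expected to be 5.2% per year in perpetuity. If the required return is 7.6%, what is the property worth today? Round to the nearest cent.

Growing perpetuity: P = D₁ / (r − g) = $36,900.0000 / (0.076 − 0.052) = $1,537,500.00

$1537500.00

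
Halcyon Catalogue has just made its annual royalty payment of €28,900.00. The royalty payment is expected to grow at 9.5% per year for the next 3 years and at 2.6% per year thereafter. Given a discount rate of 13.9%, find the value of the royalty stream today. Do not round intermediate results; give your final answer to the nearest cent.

D_1 = 31645.50000
D_2 = 34651.82250
D_3 = 37943.74564
Terminal value at year 3: TV = D_3×(1+g_2)/(r−g_2) = 38930.28302/0.113 = 344515.77897
P_0 = D_1/(1+r)^1 + D_2/(1+r)^2 + D_3/(1+r)^3 + TV/(1+r)^3
    = 27783.58209 + 26710.29182 + 25678.46317 + 233151.35584 = 313323.69292

€313323.69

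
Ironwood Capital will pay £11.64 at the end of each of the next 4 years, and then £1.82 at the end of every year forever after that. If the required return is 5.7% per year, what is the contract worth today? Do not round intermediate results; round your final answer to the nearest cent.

PV of 4-year annuity: £11.64 × [1 − (1+0.057)^−4] / 0.057 = 40.61246
Perpetuity value at year 4: £1.82 / 0.057 = 31.92982
PV of perpetuity: 31.92982 / (1+0.057)^4 = 25.57977
Total PV = 40.61246 + 25.57977 = 66.19222

£66.19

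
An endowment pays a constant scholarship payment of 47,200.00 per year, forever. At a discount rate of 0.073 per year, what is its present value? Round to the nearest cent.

Level perpetuity: PV = C / r = 47,200.00 / 0.073 = 646,575.34

646575.34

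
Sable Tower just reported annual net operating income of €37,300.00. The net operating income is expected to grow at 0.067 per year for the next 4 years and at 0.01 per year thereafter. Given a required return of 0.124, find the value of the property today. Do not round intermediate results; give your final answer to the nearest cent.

D_1 = 39799.10000
D_2 = 42465.63970
D_3 = 45310.83756
D_4 = 48346.66368
Terminal value at year 4: TV = D_4×(1+g_2)/(r−g_2) = 48830.13031/0.114 = 428334.47643
P_0 = D_1/(1+r)^1 + D_2/(1+r)^2 + D_3/(1+r)^3 + D_4/(1+r)^4 + TV/(1+r)^4
    = 35408.45196 + 33612.82761 + 31908.26251 + 30290.13888 + 268360.00236 = 399579.68332

€399579.68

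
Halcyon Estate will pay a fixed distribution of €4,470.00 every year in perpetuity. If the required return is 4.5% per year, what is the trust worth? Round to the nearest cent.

Level perpetuity: PV = C / r = €4,470.00 / 0.045 = €99,333.33

€99333.33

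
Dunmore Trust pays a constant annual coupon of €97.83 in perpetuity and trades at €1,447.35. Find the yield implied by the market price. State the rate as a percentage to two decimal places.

P = C/r ⇒ r = C/P = €97.83/€1,447.35 = 0.067592

6.76%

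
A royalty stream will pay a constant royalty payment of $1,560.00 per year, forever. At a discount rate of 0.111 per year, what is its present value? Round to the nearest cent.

Level perpetuity: PV = C / r = $1,560.00 / 0.111 = $14,054.05

$14054.05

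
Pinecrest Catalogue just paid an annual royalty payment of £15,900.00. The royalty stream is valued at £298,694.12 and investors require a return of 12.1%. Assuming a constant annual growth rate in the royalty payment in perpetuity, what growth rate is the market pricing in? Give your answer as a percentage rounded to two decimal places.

6.43%

P = D₀(1+g)/(r−g) ⇒ P(r−g) = D₀(1+g) ⇒ g(P+D₀) = P·r − D₀
g = (P·r − D₀)/(P + D₀) = (£298,694.12×0.121 − £15,900.00) / (£298,694.12 + £15,900.00) = 0.064343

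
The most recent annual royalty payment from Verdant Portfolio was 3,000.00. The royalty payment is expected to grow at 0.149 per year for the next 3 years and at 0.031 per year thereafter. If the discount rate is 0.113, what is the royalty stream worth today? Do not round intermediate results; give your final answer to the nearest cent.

51094.16

D_1 = 3447.00000
D_2 = 3960.60300
D_3 = 4550.73285
Terminal value at year 3: TV = D_3×(1+g_2)/(r−g_2) = 4691.80557/0.082 = 57217.14104
P_0 = D_1/(1+r)^1 + D_2/(1+r)^2 + D_3/(1+r)^3 + TV/(1+r)^3
    = 3097.03504 + 3197.20868 + 3300.62244 + 41499.28944 = 51094.15560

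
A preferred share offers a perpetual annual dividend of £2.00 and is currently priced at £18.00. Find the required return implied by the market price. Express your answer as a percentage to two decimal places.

P = C/r ⇒ r = C/P = £2.00/£18.00 = 0.111111

11.11%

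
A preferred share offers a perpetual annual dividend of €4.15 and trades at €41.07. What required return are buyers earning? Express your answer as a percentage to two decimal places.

10.10%

P = C/r ⇒ r = C/P = €4.15/€41.07 = 0.101047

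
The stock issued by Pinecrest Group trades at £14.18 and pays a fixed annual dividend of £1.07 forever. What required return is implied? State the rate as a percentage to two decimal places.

7.55%

P = C/r ⇒ r = C/P = £1.07/£14.18 = 0.075458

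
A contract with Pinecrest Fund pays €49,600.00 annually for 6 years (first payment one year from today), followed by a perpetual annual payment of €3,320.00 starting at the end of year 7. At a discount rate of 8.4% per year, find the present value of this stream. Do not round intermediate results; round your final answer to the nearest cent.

€250899.11

PV of 6-year annuity: €49,600.00 × [1 − (1+0.084)^−6] / 0.084 = 226538.78286
Perpetuity value at year 6: €3,320.00 / 0.084 = 39523.80952
PV of perpetuity: 39523.80952 / (1+0.084)^6 = 24360.32648
Total PV = 226538.78286 + 24360.32648 = 250899.10933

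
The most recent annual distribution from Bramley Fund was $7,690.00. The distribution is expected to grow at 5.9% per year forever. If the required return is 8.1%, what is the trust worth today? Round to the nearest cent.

$370168.64

D₁ = D₀ × (1 + g) = $7,690.00 × 1.059 = $8,143.7100
Growing perpetuity: P = D₁ / (r − g) = $8,143.7100 / (0.081 − 0.059) = $370,168.64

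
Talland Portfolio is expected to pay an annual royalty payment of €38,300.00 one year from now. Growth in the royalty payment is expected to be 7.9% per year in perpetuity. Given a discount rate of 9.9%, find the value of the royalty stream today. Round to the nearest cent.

Growing perpetuity: P = D₁ / (r − g) = €38,300.0000 / (0.099 − 0.079) = €1,915,000.00

€1915000.00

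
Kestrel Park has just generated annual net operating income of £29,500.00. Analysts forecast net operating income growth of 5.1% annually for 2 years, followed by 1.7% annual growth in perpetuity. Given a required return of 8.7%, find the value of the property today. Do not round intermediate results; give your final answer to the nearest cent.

£456775.46

D_1 = 31004.50000
D_2 = 32585.72950
Terminal value at year 2: TV = D_2×(1+g_2)/(r−g_2) = 33139.68690/0.07 = 473424.09859
P_0 = D_1/(1+r)^1 + D_2/(1+r)^2 + TV/(1+r)^2
    = 28522.99908 + 27578.35514 + 400674.10248 = 456775.45670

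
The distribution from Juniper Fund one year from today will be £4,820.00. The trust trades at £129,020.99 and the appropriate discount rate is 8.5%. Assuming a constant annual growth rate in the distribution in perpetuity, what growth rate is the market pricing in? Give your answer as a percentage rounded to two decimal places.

4.76%

P = D₁/(r−g) ⇒ g = r − D₁/P = 0.085 − £4,820.00/£129,020.99 = 0.047642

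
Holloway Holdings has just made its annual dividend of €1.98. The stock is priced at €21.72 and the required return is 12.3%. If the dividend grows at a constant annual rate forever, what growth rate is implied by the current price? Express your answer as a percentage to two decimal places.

P = D₀(1+g)/(r−g) ⇒ P(r−g) = D₀(1+g) ⇒ g(P+D₀) = P·r − D₀
g = (P·r − D₀)/(P + D₀) = (€21.72×0.123 − €1.98) / (€21.72 + €1.98) = 0.029180

2.92%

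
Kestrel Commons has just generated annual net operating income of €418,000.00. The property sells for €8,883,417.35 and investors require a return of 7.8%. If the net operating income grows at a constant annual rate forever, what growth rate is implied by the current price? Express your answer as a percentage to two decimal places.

2.96%

P = D₀(1+g)/(r−g) ⇒ P(r−g) = D₀(1+g) ⇒ g(P+D₀) = P·r − D₀
g = (P·r − D₀)/(P + D₀) = (€8,883,417.35×0.078 − €418,000.00) / (€8,883,417.35 + €418,000.00) = 0.029555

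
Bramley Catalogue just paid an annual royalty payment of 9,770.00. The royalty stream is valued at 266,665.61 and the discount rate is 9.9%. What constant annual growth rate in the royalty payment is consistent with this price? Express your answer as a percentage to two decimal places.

P = D₀(1+g)/(r−g) ⇒ P(r−g) = D₀(1+g) ⇒ g(P+D₀) = P·r − D₀
g = (P·r − D₀)/(P + D₀) = (266,665.61×0.099 − 9,770.00) / (266,665.61 + 9,770.00) = 0.060158

6.02%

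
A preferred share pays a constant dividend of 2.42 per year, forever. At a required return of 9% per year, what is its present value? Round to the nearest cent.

Level perpetuity: PV = C / r = 2.42 / 0.09 = 26.89

26.89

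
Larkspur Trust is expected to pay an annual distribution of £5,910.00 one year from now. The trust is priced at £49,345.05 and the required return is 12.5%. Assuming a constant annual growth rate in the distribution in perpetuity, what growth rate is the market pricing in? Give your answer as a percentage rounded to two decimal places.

0.52%

P = D₁/(r−g) ⇒ g = r − D₁/P = 0.125 − £5,910.00/£49,345.05 = 0.005231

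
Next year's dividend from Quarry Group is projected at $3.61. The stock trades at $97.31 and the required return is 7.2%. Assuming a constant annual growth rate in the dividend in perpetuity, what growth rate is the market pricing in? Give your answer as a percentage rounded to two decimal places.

P = D₁/(r−g) ⇒ g = r − D₁/P = 0.072 − $3.61/$97.31 = 0.034902

3.49%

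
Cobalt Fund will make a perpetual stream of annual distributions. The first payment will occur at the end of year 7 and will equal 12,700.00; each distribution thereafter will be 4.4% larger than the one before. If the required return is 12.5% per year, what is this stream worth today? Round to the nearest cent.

Value at end of year 6: C₁ / (r − g) = 12,700.00 / (0.125 − 0.044) = 156,790.1235
Discount to today: PV = 156,790.1235 / (1 + 0.125)^6 = 156,790.1235 / 2.027287 = 77,339.89

77339.89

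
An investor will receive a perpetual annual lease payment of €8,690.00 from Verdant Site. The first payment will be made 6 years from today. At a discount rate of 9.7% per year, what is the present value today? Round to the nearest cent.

€56391.66

Value at end of year 5: C / r = €8,690.00 / 0.097 = €89,587.6289
Discount to today: PV = €89,587.6289 / (1 + 0.097)^5 = €89,587.6289 / 1.588668 = €56,391.66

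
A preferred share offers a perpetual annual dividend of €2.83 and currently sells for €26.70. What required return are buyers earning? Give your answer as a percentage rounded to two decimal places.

10.60%

P = C/r ⇒ r = C/P = €2.83/€26.70 = 0.105993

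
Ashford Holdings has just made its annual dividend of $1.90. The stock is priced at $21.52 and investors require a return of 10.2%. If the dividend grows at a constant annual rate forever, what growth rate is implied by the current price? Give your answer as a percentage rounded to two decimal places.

1.26%

P = D₀(1+g)/(r−g) ⇒ P(r−g) = D₀(1+g) ⇒ g(P+D₀) = P·r − D₀
g = (P·r − D₀)/(P + D₀) = ($21.52×0.102 − $1.90) / ($21.52 + $1.90) = 0.012598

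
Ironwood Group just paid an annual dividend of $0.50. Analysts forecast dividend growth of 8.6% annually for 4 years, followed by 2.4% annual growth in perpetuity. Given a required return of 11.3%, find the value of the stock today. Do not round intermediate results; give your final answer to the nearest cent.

$7.10

D_1 = 0.54300
D_2 = 0.58970
D_3 = 0.64041
D_4 = 0.69549
Terminal value at year 4: TV = D_4×(1+g_2)/(r−g_2) = 0.71218/0.089 = 8.00201
P_0 = D_1/(1+r)^1 + D_2/(1+r)^2 + D_3/(1+r)^3 + D_4/(1+r)^4 + TV/(1+r)^4
    = 0.48787 + 0.47604 + 0.46449 + 0.45322 + 5.21457 = 7.09618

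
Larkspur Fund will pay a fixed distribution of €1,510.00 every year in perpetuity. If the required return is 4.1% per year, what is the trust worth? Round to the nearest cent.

Level perpetuity: PV = C / r = €1,510.00 / 0.041 = €36,829.27

€36829.27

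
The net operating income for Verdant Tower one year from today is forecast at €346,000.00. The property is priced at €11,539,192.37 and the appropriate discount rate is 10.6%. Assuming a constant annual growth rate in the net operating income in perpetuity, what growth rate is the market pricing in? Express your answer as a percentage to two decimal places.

P = D₁/(r−g) ⇒ g = r − D₁/P = 0.106 − €346,000.00/€11,539,192.37 = 0.076015

7.60%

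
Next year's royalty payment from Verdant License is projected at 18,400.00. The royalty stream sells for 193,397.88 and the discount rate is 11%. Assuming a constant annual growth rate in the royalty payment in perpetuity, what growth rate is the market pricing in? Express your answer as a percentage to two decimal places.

P = D₁/(r−g) ⇒ g = r − D₁/P = 0.11 − 18,400.00/193,397.88 = 0.014859

1.49%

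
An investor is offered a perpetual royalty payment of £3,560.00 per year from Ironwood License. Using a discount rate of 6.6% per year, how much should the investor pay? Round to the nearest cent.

£53939.39

Level perpetuity: PV = C / r = £3,560.00 / 0.066 = £53,939.39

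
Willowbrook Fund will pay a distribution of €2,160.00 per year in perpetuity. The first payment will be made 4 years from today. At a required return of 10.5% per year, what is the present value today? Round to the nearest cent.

Value at end of year 3: C / r = €2,160.00 / 0.105 = €20,571.4286
Discount to today: PV = €20,571.4286 / (1 + 0.105)^3 = €20,571.4286 / 1.349233 = €15,246.76

€15246.76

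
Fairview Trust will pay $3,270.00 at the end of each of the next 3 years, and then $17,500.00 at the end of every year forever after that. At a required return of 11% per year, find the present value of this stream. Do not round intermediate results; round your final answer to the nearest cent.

PV of 3-year annuity: $3,270.00 × [1 − (1+0.11)^−3] / 0.11 = 7990.94712
Perpetuity value at year 3: $17,500.00 / 0.11 = 159090.90909
PV of perpetuity: 159090.90909 / (1+0.11)^3 = 116325.90157
Total PV = 7990.94712 + 116325.90157 = 124316.84869

$124316.85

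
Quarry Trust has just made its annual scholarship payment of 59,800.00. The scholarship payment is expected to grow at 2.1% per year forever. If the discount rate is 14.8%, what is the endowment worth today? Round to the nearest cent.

480754.33

D₁ = D₀ × (1 + g) = 59,800.00 × 1.021 = 61,055.8000
Growing perpetuity: P = D₁ / (r − g) = 61,055.8000 / (0.148 − 0.021) = 480,754.33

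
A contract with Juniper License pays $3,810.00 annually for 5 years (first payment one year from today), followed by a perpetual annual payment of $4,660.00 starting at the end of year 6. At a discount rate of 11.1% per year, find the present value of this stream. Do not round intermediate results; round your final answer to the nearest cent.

PV of 5-year annuity: $3,810.00 × [1 − (1+0.111)^−5] / 0.111 = 14046.01693
Perpetuity value at year 5: $4,660.00 / 0.111 = 41981.98198
PV of perpetuity: 41981.98198 / (1+0.111)^5 = 24802.33923
Total PV = 14046.01693 + 24802.33923 = 38848.35616

$38848.36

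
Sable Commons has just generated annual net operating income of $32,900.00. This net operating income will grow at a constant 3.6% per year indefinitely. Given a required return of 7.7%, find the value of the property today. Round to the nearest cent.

$831326.83

D₁ = D₀ × (1 + g) = $32,900.00 × 1.036 = $34,084.4000
Growing perpetuity: P = D₁ / (r − g) = $34,084.4000 / (0.077 − 0.036) = $831,326.83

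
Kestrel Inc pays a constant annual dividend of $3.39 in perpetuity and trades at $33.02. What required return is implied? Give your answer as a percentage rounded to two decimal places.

P = C/r ⇒ r = C/P = $3.39/$33.02 = 0.102665

10.27%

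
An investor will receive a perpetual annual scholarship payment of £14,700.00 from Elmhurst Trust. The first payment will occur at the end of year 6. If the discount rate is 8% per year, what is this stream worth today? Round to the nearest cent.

£125057.16

Value at end of year 5: C / r = £14,700.00 / 0.08 = £183,750.0000
Discount to today: PV = £183,750.0000 / (1 + 0.08)^5 = £183,750.0000 / 1.469328 = £125,057.16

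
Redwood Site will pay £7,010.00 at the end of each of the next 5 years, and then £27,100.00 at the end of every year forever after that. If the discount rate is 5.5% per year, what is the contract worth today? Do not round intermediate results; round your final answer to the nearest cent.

£406937.26

PV of 5-year annuity: £7,010.00 × [1 − (1+0.055)^−5] / 0.055 = 29934.69417
Perpetuity value at year 5: £27,100.00 / 0.055 = 492727.27273
PV of perpetuity: 492727.27273 / (1+0.055)^5 = 377002.56344
Total PV = 29934.69417 + 377002.56344 = 406937.25761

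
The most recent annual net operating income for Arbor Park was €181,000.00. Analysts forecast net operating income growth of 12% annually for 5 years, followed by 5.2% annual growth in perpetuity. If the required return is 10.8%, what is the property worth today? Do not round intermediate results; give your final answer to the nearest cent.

D_1 = 202720.00000
D_2 = 227046.40000
D_3 = 254291.96800
D_4 = 284807.00416
D_5 = 318983.84466
Terminal value at year 5: TV = D_5×(1+g_2)/(r−g_2) = 335571.00458/0.056 = 5992339.36753
P_0 = D_1/(1+r)^1 + D_2/(1+r)^2 + D_3/(1+r)^3 + D_4/(1+r)^4 + D_5/(1+r)^5 + TV/(1+r)^5
    = 182960.28881 + 184941.80818 + 186944.78805 + 188969.46085 + 191016.06151 + 3588373.15547 = 4523205.56287

€4523205.56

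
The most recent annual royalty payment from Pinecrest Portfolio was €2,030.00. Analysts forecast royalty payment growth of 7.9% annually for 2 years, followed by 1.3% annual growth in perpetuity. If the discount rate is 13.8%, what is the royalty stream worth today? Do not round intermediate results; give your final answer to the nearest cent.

D_1 = 2190.37000
D_2 = 2363.40923
Terminal value at year 2: TV = D_2×(1+g_2)/(r−g_2) = 2394.13355/0.125 = 19153.06840
P_0 = D_1/(1+r)^1 + D_2/(1+r)^2 + TV/(1+r)^2
    = 1924.75395 + 1824.96443 + 14789.51171 = 18539.23009

€18539.23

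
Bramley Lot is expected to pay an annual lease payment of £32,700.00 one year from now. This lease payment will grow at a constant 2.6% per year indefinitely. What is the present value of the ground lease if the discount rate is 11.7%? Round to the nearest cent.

Growing perpetuity: P = D₁ / (r − g) = £32,700.0000 / (0.117 − 0.026) = £359,340.66

£359340.66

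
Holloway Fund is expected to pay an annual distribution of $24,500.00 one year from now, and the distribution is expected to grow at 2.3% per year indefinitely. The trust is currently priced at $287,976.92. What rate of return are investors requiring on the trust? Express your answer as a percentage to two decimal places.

P = D₁/(r − g) ⇒ r = D₁/P + g = $24,500.0000/$287,976.92 + 0.023 = 0.085076 + 0.023 = 0.108076

10.81%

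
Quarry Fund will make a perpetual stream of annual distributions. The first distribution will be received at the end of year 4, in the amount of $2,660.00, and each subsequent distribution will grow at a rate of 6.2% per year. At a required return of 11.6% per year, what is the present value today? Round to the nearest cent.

Value at end of year 3: C₁ / (r − g) = $2,660.00 / (0.116 − 0.062) = $49,259.2593
Discount to today: PV = $49,259.2593 / (1 + 0.116)^3 = $49,259.2593 / 1.389929 = $35,440.13

$35440.13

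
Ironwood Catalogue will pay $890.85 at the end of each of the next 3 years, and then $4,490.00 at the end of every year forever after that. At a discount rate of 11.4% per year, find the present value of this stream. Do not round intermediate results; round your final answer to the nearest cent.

$30651.50

PV of 3-year annuity: $890.85 × [1 − (1+0.114)^−3] / 0.114 = 2161.92697
Perpetuity value at year 3: $4,490.00 / 0.114 = 39385.96491
PV of perpetuity: 39385.96491 / (1+0.114)^3 = 28489.57149
Total PV = 2161.92697 + 28489.57149 = 30651.49846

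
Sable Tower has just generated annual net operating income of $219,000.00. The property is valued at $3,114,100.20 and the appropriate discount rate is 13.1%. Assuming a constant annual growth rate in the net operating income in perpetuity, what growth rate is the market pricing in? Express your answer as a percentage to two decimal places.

5.67%

P = D₀(1+g)/(r−g) ⇒ P(r−g) = D₀(1+g) ⇒ g(P+D₀) = P·r − D₀
g = (P·r − D₀)/(P + D₀) = ($3,114,100.20×0.131 − $219,000.00) / ($3,114,100.20 + $219,000.00) = 0.056688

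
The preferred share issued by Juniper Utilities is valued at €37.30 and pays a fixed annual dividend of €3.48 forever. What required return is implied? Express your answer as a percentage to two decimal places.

P = C/r ⇒ r = C/P = €3.48/€37.30 = 0.093298

9.33%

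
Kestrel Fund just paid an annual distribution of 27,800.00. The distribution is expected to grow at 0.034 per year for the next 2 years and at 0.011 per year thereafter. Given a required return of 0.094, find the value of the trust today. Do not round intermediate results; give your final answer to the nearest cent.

353608.82

D_1 = 28745.20000
D_2 = 29722.53680
Terminal value at year 2: TV = D_2×(1+g_2)/(r−g_2) = 30049.48470/0.083 = 362041.98440
P_0 = D_1/(1+r)^1 + D_2/(1+r)^2 + TV/(1+r)^2
    = 26275.31993 + 24834.26033 + 302499.24333 = 353608.82359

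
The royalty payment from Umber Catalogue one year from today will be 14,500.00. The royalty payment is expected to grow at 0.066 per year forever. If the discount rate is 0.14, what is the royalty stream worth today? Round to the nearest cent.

195945.95

Growing perpetuity: P = D₁ / (r − g) = 14,500.0000 / (0.14 − 0.066) = 195,945.95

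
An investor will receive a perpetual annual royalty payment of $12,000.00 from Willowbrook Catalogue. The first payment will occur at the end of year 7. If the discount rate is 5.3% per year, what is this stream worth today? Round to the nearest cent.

$166086.81

Value at end of year 6: C / r = $12,000.00 / 0.053 = $226,415.0943
Discount to today: PV = $226,415.0943 / (1 + 0.053)^6 = $226,415.0943 / 1.363233 = $166,086.81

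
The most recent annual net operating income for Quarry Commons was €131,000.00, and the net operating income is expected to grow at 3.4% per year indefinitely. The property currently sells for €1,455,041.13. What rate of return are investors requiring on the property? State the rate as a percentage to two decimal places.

D₁ = €131,000.00 × 1.034 = €135,454.0000
P = D₁/(r − g) ⇒ r = D₁/P + g = €135,454.0000/€1,455,041.13 + 0.034 = 0.093093 + 0.034 = 0.127093

12.71%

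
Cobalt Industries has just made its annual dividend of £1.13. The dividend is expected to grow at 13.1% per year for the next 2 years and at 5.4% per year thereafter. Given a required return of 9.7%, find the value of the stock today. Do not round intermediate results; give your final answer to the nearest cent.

£31.81

D_1 = 1.27803
D_2 = 1.44545
Terminal value at year 2: TV = D_2×(1+g_2)/(r−g_2) = 1.52351/0.043 = 35.43038
P_0 = D_1/(1+r)^1 + D_2/(1+r)^2 + TV/(1+r)^2
    = 1.16502 + 1.20113 + 29.44168 = 31.80783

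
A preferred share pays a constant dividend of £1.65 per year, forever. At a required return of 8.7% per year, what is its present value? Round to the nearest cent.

Level perpetuity: PV = C / r = £1.65 / 0.087 = £18.97

£18.97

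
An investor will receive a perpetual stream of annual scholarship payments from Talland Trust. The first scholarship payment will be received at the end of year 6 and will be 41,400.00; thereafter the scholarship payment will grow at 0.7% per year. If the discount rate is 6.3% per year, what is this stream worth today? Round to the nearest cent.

544685.72

Value at end of year 5: C₁ / (r − g) = 41,400.00 / (0.063 − 0.007) = 739,285.7143
Discount to today: PV = 739,285.7143 / (1 + 0.063)^5 = 739,285.7143 / 1.357270 = 544,685.72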